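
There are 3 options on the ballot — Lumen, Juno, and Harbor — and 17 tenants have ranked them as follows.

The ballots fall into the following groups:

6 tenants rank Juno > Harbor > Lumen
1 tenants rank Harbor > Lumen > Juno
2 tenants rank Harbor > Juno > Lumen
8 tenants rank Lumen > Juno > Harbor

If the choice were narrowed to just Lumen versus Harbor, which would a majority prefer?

Harbor

Ballots ranking Lumen above Harbor: 8.
Ballots ranking Harbor above Lumen: 6+1+2 = 9.
Harbor wins the head-to-head, 9–8.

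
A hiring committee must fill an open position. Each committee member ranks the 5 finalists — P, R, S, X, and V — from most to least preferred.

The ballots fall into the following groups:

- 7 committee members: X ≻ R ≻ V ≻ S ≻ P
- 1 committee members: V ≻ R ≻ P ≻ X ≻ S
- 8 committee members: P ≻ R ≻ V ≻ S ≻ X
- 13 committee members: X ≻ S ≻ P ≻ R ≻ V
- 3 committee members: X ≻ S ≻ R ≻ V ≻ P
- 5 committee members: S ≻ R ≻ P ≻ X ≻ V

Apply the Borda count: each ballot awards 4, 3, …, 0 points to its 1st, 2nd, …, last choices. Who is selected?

Borda scores:
  P: 7·0 + 2 + 8·4 + 13·2 + 3·0 + 5·2 = 70
  R: 7·3 + 3 + 8·3 + 13·1 + 3·2 + 5·3 = 82
  S: 7·1 + 0 + 8·1 + 13·3 + 3·3 + 5·4 = 83
  X: 7·4 + 1 + 8·0 + 13·4 + 3·4 + 5·1 = 98
  V: 7·2 + 4 + 8·2 + 13·0 + 3·1 + 5·0 = 37
X has the highest total.

X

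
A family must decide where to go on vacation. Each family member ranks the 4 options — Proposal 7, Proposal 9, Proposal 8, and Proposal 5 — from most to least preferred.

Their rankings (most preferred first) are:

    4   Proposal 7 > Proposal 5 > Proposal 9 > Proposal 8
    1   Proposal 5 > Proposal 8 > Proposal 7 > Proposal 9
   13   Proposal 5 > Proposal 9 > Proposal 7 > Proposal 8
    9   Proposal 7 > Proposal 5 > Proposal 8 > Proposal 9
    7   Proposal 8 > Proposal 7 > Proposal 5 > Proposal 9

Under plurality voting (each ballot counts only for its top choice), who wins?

Proposal 5

First-place vote totals:
  Proposal 7: 13
  Proposal 9: 0
  Proposal 8: 7
  Proposal 5: 14
Proposal 5 has the most first-place votes.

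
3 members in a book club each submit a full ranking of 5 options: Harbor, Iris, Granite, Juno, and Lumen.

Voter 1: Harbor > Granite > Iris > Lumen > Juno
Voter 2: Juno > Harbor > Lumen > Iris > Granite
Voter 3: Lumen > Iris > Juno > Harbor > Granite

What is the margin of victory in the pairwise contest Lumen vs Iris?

1

Ballots ranking Lumen above Iris: 2.
Ballots ranking Iris above Lumen: 1.
Lumen wins 2–1, a margin of 1.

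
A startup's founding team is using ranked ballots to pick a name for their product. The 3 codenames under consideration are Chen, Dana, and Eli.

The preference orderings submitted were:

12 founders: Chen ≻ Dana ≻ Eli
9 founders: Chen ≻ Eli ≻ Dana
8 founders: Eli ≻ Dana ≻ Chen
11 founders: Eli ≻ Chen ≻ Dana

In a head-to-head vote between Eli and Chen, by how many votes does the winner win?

2

Ballots ranking Eli above Chen: 8+11 = 19.
Ballots ranking Chen above Eli: 12+9 = 21.
Chen wins 21–19, a margin of 2.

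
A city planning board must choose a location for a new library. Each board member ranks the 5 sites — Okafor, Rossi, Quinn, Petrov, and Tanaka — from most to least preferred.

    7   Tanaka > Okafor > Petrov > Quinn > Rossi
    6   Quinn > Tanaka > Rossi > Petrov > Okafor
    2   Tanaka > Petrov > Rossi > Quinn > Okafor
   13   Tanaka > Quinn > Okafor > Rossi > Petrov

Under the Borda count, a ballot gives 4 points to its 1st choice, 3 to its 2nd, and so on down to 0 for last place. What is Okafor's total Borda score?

Borda scores:
  Okafor: 7·3 + 6·0 + 2·0 + 13·2 = 47
  Rossi: 7·0 + 6·2 + 2·2 + 13·1 = 29
  Quinn: 7·1 + 6·4 + 2·1 + 13·3 = 72
  Petrov: 7·2 + 6·1 + 2·3 + 13·0 = 26
  Tanaka: 7·4 + 6·3 + 2·4 + 13·4 = 106

47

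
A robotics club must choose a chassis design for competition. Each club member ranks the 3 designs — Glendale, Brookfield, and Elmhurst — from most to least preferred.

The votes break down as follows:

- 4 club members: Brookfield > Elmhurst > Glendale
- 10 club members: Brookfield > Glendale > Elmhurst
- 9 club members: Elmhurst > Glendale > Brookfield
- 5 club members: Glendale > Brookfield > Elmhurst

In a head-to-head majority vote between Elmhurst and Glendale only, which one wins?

Glendale

Ballots ranking Elmhurst above Glendale: 4+9 = 13.
Ballots ranking Glendale above Elmhurst: 10+5 = 15.
Glendale wins the head-to-head, 15–13.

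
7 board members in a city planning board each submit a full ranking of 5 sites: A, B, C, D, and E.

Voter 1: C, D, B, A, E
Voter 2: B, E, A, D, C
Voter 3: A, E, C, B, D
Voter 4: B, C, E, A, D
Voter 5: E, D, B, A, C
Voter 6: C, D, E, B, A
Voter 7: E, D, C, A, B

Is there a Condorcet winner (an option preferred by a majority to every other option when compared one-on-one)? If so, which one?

E

Head-to-head results (7 voters total):
A vs B: B wins 5–2.
A vs C: C wins 4–3.
A vs D: D wins 4–3.
A vs E: E wins 5–2.
B vs C: C wins 4–3.
B vs D: D wins 4–3.
B vs E: E wins 4–3.
C vs D: C wins 4–3.
C vs E: E wins 4–3.
D vs E: E wins 5–2.
E beats each rival — A (5–2), B (4–3), C (4–3), D (5–2) — so E is the Condorcet winner.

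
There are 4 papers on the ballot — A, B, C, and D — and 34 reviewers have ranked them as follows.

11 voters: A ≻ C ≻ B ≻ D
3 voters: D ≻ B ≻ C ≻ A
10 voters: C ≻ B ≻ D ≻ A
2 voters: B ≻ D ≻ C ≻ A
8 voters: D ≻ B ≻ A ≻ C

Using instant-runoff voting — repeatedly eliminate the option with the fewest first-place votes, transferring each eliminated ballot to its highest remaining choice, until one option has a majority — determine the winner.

Round 1: A 11, D 11, C 10, B 2. B has the fewest and is eliminated.
Round 2: D 13, A 11, C 10. C has the fewest and is eliminated.
Round 3: D 23, A 11. D has a majority.

D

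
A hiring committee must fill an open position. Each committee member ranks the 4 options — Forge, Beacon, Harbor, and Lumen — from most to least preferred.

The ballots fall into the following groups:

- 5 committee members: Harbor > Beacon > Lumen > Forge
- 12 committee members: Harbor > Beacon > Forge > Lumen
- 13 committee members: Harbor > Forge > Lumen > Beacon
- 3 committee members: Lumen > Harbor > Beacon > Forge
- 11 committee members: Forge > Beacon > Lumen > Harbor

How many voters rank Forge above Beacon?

Ballots ranking Forge above Beacon: 13+11 = 24.
Ballots ranking Beacon above Forge: 5+12+3 = 20.
So 24 of 44 voters prefer Forge to Beacon.

24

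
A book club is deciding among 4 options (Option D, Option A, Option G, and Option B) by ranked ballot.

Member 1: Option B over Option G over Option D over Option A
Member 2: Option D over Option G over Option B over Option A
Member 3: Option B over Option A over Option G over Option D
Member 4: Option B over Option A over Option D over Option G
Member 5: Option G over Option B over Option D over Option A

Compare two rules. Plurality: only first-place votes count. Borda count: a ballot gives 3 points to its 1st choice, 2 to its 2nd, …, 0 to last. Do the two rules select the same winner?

Yes

Plurality first-place counts: Option D 1, Option A 0, Option G 1, Option B 3 → Option B.
Borda totals: Option D 6, Option A 4, Option G 8, Option B 12 → Option B.
The two rules agree on Option B.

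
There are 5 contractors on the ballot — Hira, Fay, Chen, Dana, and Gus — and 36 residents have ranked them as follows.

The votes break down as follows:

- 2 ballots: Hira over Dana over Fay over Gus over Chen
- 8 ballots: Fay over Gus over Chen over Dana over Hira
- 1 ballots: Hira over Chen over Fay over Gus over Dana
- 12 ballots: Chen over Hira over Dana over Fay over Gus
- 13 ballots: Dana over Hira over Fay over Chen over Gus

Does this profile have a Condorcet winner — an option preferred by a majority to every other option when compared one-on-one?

No

Head-to-head results (36 voters total):
Hira vs Fay: Hira wins 28–8.
Hira vs Chen: Chen wins 20–16.
Hira vs Dana: Dana wins 21–15.
Hira vs Gus: Hira wins 28–8.
Fay vs Chen: Fay wins 23–13.
Fay vs Dana: Dana wins 27–9.
Fay vs Gus: Fay wins 36–0.
Chen vs Dana: Chen wins 21–15.
Chen vs Gus: Chen wins 26–10.
Dana vs Gus: Dana wins 27–9.
No candidate beats all others: Hira beats Fay beats Chen beats Hira, a majority cycle.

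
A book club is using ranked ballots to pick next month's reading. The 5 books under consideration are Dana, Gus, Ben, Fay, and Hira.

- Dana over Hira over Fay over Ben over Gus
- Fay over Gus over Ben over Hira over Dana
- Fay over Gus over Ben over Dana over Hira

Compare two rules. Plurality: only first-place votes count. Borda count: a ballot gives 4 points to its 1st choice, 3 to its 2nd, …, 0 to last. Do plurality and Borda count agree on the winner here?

Plurality first-place counts: Dana 1, Gus 0, Ben 0, Fay 2, Hira 0 → Fay.
Borda totals: Dana 5, Gus 6, Ben 5, Fay 10, Hira 4 → Fay.
The two rules agree on Fay.

Yes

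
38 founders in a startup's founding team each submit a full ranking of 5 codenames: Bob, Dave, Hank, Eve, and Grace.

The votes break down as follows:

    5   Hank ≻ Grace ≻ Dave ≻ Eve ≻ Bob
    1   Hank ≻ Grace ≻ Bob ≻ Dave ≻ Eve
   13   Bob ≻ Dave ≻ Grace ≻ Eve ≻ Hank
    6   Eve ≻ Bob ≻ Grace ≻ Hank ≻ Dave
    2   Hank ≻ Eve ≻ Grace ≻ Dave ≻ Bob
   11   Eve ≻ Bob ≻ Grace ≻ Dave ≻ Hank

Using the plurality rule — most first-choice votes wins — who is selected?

First-place vote totals:
  Bob: 13
  Dave: 0
  Hank: 8
  Eve: 17
  Grace: 0
Eve has the most first-place votes.

Eve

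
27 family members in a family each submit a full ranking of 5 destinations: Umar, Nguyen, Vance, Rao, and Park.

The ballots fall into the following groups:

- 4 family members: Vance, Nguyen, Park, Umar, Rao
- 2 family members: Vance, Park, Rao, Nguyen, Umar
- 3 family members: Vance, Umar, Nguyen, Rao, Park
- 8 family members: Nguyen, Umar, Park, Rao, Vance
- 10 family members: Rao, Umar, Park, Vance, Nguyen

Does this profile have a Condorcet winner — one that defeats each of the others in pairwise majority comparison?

No

Head-to-head results (27 voters total):
Umar vs Nguyen: Nguyen wins 14–13.
Umar vs Vance: Umar wins 18–9.
Umar vs Rao: Umar wins 15–12.
Umar vs Park: Umar wins 21–6.
Nguyen vs Vance: Vance wins 19–8.
Nguyen vs Rao: Nguyen wins 15–12.
Nguyen vs Park: Nguyen wins 15–12.
Vance vs Rao: Rao wins 18–9.
Vance vs Park: Park wins 18–9.
Rao vs Park: Park wins 14–13.
No candidate beats all others: Umar beats Vance beats Nguyen beats Umar, a majority cycle.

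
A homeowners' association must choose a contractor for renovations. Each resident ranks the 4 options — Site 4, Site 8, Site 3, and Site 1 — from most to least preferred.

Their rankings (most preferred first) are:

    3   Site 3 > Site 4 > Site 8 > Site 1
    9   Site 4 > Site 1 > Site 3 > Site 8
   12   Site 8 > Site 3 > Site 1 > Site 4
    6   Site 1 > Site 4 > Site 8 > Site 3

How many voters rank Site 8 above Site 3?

Ballots ranking Site 8 above Site 3: 12+6 = 18.
Ballots ranking Site 3 above Site 8: 3+9 = 12.
So 18 of 30 voters prefer Site 8 to Site 3.

18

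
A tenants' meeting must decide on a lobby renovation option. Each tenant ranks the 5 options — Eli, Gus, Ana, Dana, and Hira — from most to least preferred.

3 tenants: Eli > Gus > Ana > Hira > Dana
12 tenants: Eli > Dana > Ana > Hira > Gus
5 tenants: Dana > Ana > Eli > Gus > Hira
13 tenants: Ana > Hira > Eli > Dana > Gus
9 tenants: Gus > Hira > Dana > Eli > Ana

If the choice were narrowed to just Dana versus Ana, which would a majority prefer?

Ballots ranking Dana above Ana: 12+5+9 = 26.
Ballots ranking Ana above Dana: 3+13 = 16.
Dana wins the head-to-head, 26–16.

Dana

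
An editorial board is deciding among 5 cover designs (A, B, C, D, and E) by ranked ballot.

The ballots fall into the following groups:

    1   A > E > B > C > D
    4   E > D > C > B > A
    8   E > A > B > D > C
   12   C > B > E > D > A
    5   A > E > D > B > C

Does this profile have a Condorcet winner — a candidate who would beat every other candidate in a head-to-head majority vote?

Yes

Head-to-head results (30 voters total):
A vs B: B wins 16–14.
A vs C: C wins 16–14.
A vs D: D wins 16–14.
A vs E: E wins 24–6.
B vs C: C wins 16–14.
B vs D: B wins 21–9.
B vs E: E wins 18–12.
C vs D: D wins 17–13.
C vs E: E wins 18–12.
D vs E: E wins 30–0.
E beats each rival — A (24–6), B (18–12), C (18–12), D (30–0) — so E is the Condorcet winner.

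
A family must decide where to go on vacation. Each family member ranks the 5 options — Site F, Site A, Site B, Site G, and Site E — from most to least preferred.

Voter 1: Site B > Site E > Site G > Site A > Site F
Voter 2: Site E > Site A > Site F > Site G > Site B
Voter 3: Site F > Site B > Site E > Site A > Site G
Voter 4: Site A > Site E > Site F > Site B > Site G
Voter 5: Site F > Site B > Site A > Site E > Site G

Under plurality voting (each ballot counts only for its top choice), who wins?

First-place vote totals:
  Site F: 2
  Site A: 1
  Site B: 1
  Site G: 0
  Site E: 1
Site F has the most first-place votes.

Site F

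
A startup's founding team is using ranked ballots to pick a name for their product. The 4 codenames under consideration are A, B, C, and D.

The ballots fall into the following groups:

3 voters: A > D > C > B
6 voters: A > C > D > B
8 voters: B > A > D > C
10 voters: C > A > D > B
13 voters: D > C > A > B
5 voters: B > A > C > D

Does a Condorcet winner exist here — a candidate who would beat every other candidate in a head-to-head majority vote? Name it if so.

Head-to-head results (45 voters total):
A vs B: A wins 32–13.
A vs C: C wins 23–22.
A vs D: A wins 32–13.
B vs C: C wins 32–13.
B vs D: D wins 32–13.
C vs D: D wins 24–21.
No candidate beats all others: A beats D beats C beats A, a majority cycle.

No Condorcet winner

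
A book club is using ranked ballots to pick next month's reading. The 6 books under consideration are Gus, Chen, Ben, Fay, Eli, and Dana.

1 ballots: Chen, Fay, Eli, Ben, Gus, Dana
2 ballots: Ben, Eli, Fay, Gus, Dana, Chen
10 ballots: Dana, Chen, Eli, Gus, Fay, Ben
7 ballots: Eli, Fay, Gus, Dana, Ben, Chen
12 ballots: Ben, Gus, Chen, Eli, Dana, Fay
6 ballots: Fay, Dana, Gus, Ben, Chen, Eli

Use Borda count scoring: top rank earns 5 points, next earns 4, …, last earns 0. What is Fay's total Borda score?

Borda scores:
  Gus: 1 + 2·2 + 10·2 + 7·3 + 12·4 + 6·3 = 112
  Chen: 5 + 2·0 + 10·4 + 7·0 + 12·3 + 6·1 = 87
  Ben: 2 + 2·5 + 10·0 + 7·1 + 12·5 + 6·2 = 91
  Fay: 4 + 2·3 + 10·1 + 7·4 + 12·0 + 6·5 = 78
  Eli: 3 + 2·4 + 10·3 + 7·5 + 12·2 + 6·0 = 100
  Dana: 0 + 2·1 + 10·5 + 7·2 + 12·1 + 6·4 = 102

78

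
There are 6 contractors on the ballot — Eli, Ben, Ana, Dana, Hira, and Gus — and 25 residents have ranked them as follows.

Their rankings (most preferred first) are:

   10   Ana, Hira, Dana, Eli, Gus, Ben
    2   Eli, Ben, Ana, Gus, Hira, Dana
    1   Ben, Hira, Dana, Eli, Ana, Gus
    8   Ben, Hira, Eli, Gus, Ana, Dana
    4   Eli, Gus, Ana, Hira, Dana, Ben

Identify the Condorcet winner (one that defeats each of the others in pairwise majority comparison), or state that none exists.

Head-to-head results (25 voters total):
Eli vs Ben: Eli wins 16–9.
Eli vs Ana: Eli wins 15–10.
Eli vs Dana: Eli wins 14–11.
Eli vs Hira: Hira wins 19–6.
Eli vs Gus: Eli wins 25–0.
Ben vs Ana: Ana wins 14–11.
Ben vs Dana: Dana wins 14–11.
Ben vs Hira: Hira wins 14–11.
Ben vs Gus: Gus wins 14–11.
Ana vs Dana: Ana wins 24–1.
Ana vs Hira: Ana wins 16–9.
Ana vs Gus: Ana wins 13–12.
Dana vs Hira: Hira wins 25–0.
Dana vs Gus: Gus wins 14–11.
Hira vs Gus: Hira wins 19–6.
No candidate beats all others: Eli beats Ana beats Hira beats Eli, a majority cycle.

None — there is no Condorcet winner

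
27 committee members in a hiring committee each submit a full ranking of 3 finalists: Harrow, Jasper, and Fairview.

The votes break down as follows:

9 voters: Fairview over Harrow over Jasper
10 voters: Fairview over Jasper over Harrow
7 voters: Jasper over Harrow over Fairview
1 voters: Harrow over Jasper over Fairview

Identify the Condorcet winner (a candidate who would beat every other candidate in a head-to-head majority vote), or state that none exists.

Head-to-head results (27 voters total):
Harrow vs Jasper: Jasper wins 17–10.
Harrow vs Fairview: Fairview wins 19–8.
Jasper vs Fairview: Fairview wins 19–8.
Fairview beats each rival — Harrow (19–8), Jasper (19–8) — so Fairview is the Condorcet winner.

Fairview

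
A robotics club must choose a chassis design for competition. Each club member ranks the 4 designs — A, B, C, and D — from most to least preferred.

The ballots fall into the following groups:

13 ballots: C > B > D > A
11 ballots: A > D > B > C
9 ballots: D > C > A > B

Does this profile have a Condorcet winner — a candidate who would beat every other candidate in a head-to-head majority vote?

Head-to-head results (33 voters total):
A vs B: A wins 20–13.
A vs C: C wins 22–11.
A vs D: D wins 22–11.
B vs C: C wins 22–11.
B vs D: D wins 20–13.
C vs D: D wins 20–13.
D beats each rival — A (22–11), B (20–13), C (20–13) — so D is the Condorcet winner.

Yes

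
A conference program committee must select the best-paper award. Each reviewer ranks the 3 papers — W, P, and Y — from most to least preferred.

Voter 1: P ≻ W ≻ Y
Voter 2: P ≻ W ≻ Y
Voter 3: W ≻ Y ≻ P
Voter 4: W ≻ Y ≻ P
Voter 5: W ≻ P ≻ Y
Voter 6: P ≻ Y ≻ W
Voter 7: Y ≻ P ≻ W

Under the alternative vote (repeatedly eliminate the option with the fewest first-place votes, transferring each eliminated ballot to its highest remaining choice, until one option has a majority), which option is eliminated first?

Y

Round 1: W 3, P 3, Y 1. Y has the fewest and is eliminated.
Round 2: P 4, W 3. P has a majority.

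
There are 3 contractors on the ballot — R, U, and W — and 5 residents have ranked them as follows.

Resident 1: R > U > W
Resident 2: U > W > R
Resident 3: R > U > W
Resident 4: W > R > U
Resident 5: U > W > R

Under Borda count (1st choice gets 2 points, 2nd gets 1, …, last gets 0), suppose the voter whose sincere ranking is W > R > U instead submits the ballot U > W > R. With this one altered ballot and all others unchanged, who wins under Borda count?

Borda totals with the altered ballot: R 4, U 8, W 3.
The winner is unchanged: still U.

U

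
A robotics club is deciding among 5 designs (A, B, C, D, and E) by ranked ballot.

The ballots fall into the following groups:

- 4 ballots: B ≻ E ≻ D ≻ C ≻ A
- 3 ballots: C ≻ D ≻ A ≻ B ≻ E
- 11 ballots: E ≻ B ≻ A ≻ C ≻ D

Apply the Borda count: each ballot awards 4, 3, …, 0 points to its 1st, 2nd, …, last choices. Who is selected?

Borda scores:
  A: 4·0 + 3·2 + 11·2 = 28
  B: 4·4 + 3·1 + 11·3 = 52
  C: 4·1 + 3·4 + 11·1 = 27
  D: 4·2 + 3·3 + 11·0 = 17
  E: 4·3 + 3·0 + 11·4 = 56
E has the highest total.

E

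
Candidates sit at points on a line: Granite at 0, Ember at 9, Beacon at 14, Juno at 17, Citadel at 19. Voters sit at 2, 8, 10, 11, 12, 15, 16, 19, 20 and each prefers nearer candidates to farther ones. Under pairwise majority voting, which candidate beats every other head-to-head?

Beacon

With single-peaked preferences on a line, the Condorcet winner is the candidate closest to the median voter.
The median voter (position 12) is closest to Beacon at 14.
Check: Beacon vs Granite — voters closer to Beacon: 8 of 9.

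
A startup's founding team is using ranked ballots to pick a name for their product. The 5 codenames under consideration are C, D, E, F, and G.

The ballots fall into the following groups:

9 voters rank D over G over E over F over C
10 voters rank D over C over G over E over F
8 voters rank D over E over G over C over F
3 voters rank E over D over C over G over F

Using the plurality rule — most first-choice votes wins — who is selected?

D

First-place vote totals:
  C: 0
  D: 27
  E: 3
  F: 0
  G: 0
D has the most first-place votes.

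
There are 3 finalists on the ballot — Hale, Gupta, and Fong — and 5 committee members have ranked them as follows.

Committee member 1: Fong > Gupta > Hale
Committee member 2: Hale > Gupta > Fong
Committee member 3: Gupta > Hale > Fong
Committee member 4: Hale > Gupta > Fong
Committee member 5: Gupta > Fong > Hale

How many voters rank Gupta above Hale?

Ballots ranking Gupta above Hale: 3.
Ballots ranking Hale above Gupta: 2.
So 3 of 5 voters prefer Gupta to Hale.

3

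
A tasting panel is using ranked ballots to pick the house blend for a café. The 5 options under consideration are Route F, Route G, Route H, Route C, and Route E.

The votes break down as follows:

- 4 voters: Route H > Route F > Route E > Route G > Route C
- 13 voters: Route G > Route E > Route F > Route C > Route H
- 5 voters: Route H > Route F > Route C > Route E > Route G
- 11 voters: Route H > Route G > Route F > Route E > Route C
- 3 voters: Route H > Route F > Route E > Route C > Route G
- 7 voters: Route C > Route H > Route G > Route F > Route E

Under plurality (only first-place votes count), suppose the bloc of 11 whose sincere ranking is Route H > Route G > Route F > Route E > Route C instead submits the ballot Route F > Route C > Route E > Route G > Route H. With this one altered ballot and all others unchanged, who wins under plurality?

First-place totals with the altered ballot: Route F 11, Route G 13, Route H 12, Route C 7, Route E 0.
The switch changes the winner from Route H to Route G.

Route G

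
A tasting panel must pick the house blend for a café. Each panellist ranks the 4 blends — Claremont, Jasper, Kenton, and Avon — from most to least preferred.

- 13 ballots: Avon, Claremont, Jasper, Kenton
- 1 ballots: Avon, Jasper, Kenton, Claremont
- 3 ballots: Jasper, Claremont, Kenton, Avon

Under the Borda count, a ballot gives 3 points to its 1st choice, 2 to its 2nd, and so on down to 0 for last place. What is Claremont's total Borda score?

32

Borda scores:
  Claremont: 13·2 + 0 + 3·2 = 32
  Jasper: 13·1 + 2 + 3·3 = 24
  Kenton: 13·0 + 1 + 3·1 = 4
  Avon: 13·3 + 3 + 3·0 = 42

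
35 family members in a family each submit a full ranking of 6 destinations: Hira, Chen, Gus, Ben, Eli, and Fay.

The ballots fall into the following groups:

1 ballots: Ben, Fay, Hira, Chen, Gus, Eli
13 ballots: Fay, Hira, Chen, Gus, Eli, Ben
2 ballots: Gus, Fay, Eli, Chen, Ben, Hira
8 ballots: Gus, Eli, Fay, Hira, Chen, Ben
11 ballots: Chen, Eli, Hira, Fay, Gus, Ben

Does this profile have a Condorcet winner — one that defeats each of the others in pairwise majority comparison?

No

Head-to-head results (35 voters total):
Hira vs Chen: Hira wins 22–13.
Hira vs Gus: Hira wins 25–10.
Hira vs Ben: Hira wins 32–3.
Hira vs Eli: Eli wins 21–14.
Hira vs Fay: Fay wins 24–11.
Chen vs Gus: Chen wins 25–10.
Chen vs Ben: Chen wins 34–1.
Chen vs Eli: Chen wins 25–10.
Chen vs Fay: Fay wins 24–11.
Gus vs Ben: Gus wins 34–1.
Gus vs Eli: Gus wins 24–11.
Gus vs Fay: Fay wins 25–10.
Ben vs Eli: Eli wins 34–1.
Ben vs Fay: Fay wins 34–1.
Eli vs Fay: Eli wins 19–16.
No candidate beats all others: Hira beats Chen beats Eli beats Hira, a majority cycle.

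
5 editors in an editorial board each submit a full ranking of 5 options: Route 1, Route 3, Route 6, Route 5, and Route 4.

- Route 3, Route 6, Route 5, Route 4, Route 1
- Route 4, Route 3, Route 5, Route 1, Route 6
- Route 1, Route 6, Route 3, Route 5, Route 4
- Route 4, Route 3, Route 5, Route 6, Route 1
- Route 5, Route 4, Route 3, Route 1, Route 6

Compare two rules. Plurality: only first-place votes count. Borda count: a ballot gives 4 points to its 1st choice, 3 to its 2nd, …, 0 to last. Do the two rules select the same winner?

Plurality first-place counts: Route 1 1, Route 3 1, Route 6 0, Route 5 1, Route 4 2 → Route 4.
Borda totals: Route 1 6, Route 3 14, Route 6 7, Route 5 11, Route 4 12 → Route 3.
The two rules disagree: plurality picks Route 4, Borda picks Route 3.

No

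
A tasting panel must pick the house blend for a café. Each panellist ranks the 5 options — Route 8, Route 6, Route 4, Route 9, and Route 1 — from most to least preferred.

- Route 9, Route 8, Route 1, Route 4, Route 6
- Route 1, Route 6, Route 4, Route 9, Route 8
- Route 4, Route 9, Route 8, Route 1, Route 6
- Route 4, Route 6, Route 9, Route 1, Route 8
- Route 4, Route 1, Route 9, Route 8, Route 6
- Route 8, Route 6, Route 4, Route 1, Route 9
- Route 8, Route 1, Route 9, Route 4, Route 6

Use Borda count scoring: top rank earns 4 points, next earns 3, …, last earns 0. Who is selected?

Route 4

Borda scores:
  Route 8: 3 + 0 + 2 + 0 + 1 + 4 + 4 = 14
  Route 6: 0 + 3 + 0 + 3 + 0 + 3 + 0 = 9
  Route 4: 1 + 2 + 4 + 4 + 4 + 2 + 1 = 18
  Route 9: 4 + 1 + 3 + 2 + 2 + 0 + 2 = 14
  Route 1: 2 + 4 + 1 + 1 + 3 + 1 + 3 = 15
Route 4 has the highest total.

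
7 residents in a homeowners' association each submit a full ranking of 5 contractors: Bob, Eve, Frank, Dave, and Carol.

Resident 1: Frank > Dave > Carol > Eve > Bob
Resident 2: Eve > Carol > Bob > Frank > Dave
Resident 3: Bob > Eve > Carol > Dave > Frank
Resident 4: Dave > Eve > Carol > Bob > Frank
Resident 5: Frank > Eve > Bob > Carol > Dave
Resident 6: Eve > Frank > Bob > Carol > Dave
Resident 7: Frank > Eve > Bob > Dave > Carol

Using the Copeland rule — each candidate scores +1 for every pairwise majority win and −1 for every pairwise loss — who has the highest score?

Pairwise results:
  Bob vs Eve: Eve wins 6–1.
  Bob vs Frank: Frank wins 4–3.
  Bob vs Dave: Bob wins 5–2.
  Bob vs Carol: Bob wins 4–3.
  Eve vs Frank: Eve wins 4–3.
  Eve vs Dave: Eve wins 5–2.
  Eve vs Carol: Eve wins 6–1.
  Frank vs Dave: Frank wins 5–2.
  Frank vs Carol: Frank wins 4–3.
  Dave vs Carol: Carol wins 4–3.
Copeland scores (wins − losses):
  Bob: 2 − 2 = 0
  Eve: 4 − 0 = 4
  Frank: 3 − 1 = 2
  Dave: 0 − 4 = -4
  Carol: 1 − 3 = -2
Eve has the best Copeland score.

Eve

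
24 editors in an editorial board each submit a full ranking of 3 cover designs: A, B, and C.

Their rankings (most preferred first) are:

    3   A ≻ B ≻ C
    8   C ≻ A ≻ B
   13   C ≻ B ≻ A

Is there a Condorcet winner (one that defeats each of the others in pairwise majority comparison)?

Yes

Head-to-head results (24 voters total):
A vs B: B wins 13–11.
A vs C: C wins 21–3.
B vs C: C wins 21–3.
C beats each rival — A (21–3), B (21–3) — so C is the Condorcet winner.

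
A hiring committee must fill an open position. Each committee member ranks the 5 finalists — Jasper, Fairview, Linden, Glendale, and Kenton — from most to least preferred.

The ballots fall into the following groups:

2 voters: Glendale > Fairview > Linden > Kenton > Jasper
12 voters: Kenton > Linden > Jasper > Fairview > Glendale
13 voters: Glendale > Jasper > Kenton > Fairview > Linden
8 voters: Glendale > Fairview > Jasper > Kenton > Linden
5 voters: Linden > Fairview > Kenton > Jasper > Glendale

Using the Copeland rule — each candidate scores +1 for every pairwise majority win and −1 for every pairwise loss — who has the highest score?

Pairwise results:
  Jasper vs Fairview: Jasper wins 25–15.
  Jasper vs Linden: Jasper wins 21–19.
  Jasper vs Glendale: Glendale wins 23–17.
  Jasper vs Kenton: Jasper wins 21–19.
  Fairview vs Linden: Fairview wins 23–17.
  Fairview vs Glendale: Glendale wins 23–17.
  Fairview vs Kenton: Kenton wins 25–15.
  Linden vs Glendale: Glendale wins 23–17.
  Linden vs Kenton: Kenton wins 33–7.
  Glendale vs Kenton: Glendale wins 23–17.
Copeland scores (wins − losses):
  Jasper: 3 − 1 = 2
  Fairview: 1 − 3 = -2
  Linden: 0 − 4 = -4
  Glendale: 4 − 0 = 4
  Kenton: 2 − 2 = 0
Glendale has the best Copeland score.

Glendale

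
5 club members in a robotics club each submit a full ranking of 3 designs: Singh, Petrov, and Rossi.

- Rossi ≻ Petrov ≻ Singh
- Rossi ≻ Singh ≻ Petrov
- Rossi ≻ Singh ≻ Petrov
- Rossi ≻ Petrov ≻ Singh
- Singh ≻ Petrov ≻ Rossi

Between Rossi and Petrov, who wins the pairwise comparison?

Rossi

Ballots ranking Rossi above Petrov: 4.
Ballots ranking Petrov above Rossi: 1.
Rossi wins the head-to-head, 4–1.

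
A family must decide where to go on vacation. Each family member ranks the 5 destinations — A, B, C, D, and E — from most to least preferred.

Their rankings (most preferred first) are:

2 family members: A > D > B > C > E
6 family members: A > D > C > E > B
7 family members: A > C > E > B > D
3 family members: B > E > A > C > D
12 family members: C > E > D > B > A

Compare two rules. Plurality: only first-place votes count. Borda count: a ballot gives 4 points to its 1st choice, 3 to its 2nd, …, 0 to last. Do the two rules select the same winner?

No

Plurality first-place counts: A 15, B 3, C 12, D 0, E 0 → A.
Borda totals: A 66, B 35, C 86, D 48, E 65 → C.
The two rules disagree: plurality picks A, Borda picks C.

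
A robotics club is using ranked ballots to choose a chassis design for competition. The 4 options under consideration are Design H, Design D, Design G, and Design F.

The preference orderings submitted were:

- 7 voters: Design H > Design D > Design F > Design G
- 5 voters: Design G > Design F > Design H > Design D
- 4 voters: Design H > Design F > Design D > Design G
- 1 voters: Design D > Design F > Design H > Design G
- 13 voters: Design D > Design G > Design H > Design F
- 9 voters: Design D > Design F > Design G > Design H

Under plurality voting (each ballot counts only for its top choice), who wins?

Design D

First-place vote totals:
  Design H: 11
  Design D: 23
  Design G: 5
  Design F: 0
Design D has the most first-place votes.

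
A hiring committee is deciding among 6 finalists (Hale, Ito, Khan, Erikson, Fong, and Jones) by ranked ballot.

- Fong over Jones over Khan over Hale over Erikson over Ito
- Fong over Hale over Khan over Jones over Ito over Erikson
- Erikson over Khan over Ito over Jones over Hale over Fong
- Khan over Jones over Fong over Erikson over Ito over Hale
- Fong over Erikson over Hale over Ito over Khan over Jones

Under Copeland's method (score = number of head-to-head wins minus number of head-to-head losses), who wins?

Fong

Pairwise results:
  Hale vs Ito: Hale wins 3–2.
  Hale vs Khan: Khan wins 3–2.
  Hale vs Erikson: Erikson wins 3–2.
  Hale vs Fong: Fong wins 4–1.
  Hale vs Jones: Jones wins 3–2.
  Ito vs Khan: Khan wins 4–1.
  Ito vs Erikson: Erikson wins 4–1.
  Ito vs Fong: Fong wins 4–1.
  Ito vs Jones: Jones wins 3–2.
  Khan vs Erikson: Khan wins 3–2.
  Khan vs Fong: Fong wins 3–2.
  Khan vs Jones: Khan wins 4–1.
  Erikson vs Fong: Fong wins 4–1.
  Erikson vs Jones: Jones wins 3–2.
  Fong vs Jones: Fong wins 3–2.
Copeland scores (wins − losses):
  Hale: 1 − 4 = -3
  Ito: 0 − 5 = -5
  Khan: 4 − 1 = 3
  Erikson: 2 − 3 = -1
  Fong: 5 − 0 = 5
  Jones: 3 − 2 = 1
Fong has the best Copeland score.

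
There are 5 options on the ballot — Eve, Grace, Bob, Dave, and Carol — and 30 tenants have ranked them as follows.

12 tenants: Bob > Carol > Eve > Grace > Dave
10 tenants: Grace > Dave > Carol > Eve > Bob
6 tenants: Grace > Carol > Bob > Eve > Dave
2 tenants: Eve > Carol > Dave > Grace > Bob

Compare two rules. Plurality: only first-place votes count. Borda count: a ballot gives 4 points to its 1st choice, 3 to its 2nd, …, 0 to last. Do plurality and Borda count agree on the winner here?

Plurality first-place counts: Eve 2, Grace 16, Bob 12, Dave 0, Carol 0 → Grace.
Borda totals: Eve 48, Grace 78, Bob 60, Dave 34, Carol 80 → Carol.
The two rules disagree: plurality picks Grace, Borda picks Carol.

No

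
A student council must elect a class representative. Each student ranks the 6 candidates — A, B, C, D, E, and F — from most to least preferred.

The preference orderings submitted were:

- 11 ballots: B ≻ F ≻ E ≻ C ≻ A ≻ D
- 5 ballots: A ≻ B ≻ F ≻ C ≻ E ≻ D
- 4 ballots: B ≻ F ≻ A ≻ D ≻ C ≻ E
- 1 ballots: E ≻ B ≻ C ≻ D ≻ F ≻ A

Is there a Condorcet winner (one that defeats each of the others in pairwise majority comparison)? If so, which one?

B

Head-to-head results (21 voters total):
A vs B: B wins 16–5.
A vs C: C wins 12–9.
A vs D: A wins 20–1.
A vs E: E wins 12–9.
A vs F: F wins 16–5.
B vs C: B wins 21–0.
B vs D: B wins 21–0.
B vs E: B wins 20–1.
B vs F: B wins 21–0.
C vs D: C wins 17–4.
C vs E: E wins 12–9.
C vs F: F wins 20–1.
D vs E: E wins 17–4.
D vs F: F wins 20–1.
E vs F: F wins 20–1.
B beats each rival — A (16–5), C (21–0), D (21–0), E (20–1), F (21–0) — so B is the Condorcet winner.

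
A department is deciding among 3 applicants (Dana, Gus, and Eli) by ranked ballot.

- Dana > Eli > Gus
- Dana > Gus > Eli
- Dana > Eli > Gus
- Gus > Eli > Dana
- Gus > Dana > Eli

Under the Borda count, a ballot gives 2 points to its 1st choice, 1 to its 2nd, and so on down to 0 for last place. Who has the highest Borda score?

Borda scores:
  Dana: 2 + 2 + 2 + 0 + 1 = 7
  Gus: 0 + 1 + 0 + 2 + 2 = 5
  Eli: 1 + 0 + 1 + 1 + 0 = 3
Dana has the highest total.

Dana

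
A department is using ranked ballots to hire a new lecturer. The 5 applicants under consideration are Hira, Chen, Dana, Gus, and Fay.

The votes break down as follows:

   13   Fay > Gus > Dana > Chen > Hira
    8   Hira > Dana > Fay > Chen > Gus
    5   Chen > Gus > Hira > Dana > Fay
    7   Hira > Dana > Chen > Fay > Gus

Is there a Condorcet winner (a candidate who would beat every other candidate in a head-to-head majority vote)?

Head-to-head results (33 voters total):
Hira vs Chen: Chen wins 18–15.
Hira vs Dana: Hira wins 20–13.
Hira vs Gus: Gus wins 18–15.
Hira vs Fay: Hira wins 20–13.
Chen vs Dana: Dana wins 28–5.
Chen vs Gus: Chen wins 20–13.
Chen vs Fay: Fay wins 21–12.
Dana vs Gus: Gus wins 18–15.
Dana vs Fay: Dana wins 20–13.
Gus vs Fay: Fay wins 28–5.
No candidate beats all others: Hira beats Dana beats Chen beats Hira, a majority cycle.

No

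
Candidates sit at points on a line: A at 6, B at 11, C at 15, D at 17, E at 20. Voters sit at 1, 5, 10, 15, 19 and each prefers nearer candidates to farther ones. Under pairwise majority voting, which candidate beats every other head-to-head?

With single-peaked preferences on a line, the Condorcet winner is the candidate closest to the median voter.
The median voter (position 10) is closest to B at 11.
Check: B vs D — voters closer to B: 3 of 5.

B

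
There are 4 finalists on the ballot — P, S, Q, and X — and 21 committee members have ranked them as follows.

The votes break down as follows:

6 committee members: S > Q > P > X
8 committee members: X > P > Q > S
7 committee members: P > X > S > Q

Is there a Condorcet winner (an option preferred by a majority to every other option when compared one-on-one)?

Yes

Head-to-head results (21 voters total):
P vs S: P wins 15–6.
P vs Q: P wins 15–6.
P vs X: P wins 13–8.
S vs Q: S wins 13–8.
S vs X: X wins 15–6.
Q vs X: X wins 15–6.
P beats each rival — S (15–6), Q (15–6), X (13–8) — so P is the Condorcet winner.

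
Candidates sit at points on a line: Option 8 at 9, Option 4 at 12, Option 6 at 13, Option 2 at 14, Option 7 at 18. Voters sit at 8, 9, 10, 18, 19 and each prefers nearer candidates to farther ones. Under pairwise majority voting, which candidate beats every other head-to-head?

With single-peaked preferences on a line, the Condorcet winner is the candidate closest to the median voter.
The median voter (position 10) is closest to Option 8 at 9.
Check: Option 8 vs Option 4 — voters closer to Option 8: 3 of 5.

Option 8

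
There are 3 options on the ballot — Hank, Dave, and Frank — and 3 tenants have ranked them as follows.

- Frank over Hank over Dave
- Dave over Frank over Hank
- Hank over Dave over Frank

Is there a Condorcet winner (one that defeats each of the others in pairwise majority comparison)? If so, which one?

No Condorcet winner

Head-to-head results (3 voters total):
Hank vs Dave: Hank wins 2–1.
Hank vs Frank: Frank wins 2–1.
Dave vs Frank: Dave wins 2–1.
No candidate beats all others: Hank beats Dave beats Frank beats Hank, a majority cycle.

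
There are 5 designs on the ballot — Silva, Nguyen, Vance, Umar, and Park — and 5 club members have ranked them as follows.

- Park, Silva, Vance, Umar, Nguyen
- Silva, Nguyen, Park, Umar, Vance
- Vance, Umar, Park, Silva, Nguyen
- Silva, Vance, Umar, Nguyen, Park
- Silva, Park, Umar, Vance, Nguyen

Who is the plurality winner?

Silva

First-place vote totals:
  Silva: 3
  Nguyen: 0
  Vance: 1
  Umar: 0
  Park: 1
Silva has the most first-place votes.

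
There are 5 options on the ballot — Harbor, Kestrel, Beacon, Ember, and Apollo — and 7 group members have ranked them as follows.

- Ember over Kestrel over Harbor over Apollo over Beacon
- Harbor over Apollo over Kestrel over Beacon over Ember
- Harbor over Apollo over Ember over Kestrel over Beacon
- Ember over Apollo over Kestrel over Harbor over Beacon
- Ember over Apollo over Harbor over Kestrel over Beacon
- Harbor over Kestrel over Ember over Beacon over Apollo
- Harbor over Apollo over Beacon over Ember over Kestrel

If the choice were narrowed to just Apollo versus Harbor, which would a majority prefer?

Harbor

Ballots ranking Apollo above Harbor: 2.
Ballots ranking Harbor above Apollo: 5.
Harbor wins the head-to-head, 5–2.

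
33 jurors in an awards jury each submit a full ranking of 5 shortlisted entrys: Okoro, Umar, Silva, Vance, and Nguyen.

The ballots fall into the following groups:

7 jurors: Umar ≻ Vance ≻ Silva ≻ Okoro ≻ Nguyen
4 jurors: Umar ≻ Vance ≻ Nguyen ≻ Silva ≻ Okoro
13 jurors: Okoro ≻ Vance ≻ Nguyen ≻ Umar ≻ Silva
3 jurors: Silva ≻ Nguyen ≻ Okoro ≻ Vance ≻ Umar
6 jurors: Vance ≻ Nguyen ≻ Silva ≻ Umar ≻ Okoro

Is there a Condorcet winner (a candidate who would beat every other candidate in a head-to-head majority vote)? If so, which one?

Head-to-head results (33 voters total):
Okoro vs Umar: Umar wins 17–16.
Okoro vs Silva: Silva wins 20–13.
Okoro vs Vance: Vance wins 17–16.
Okoro vs Nguyen: Okoro wins 20–13.
Umar vs Silva: Umar wins 24–9.
Umar vs Vance: Vance wins 22–11.
Umar vs Nguyen: Nguyen wins 22–11.
Silva vs Vance: Vance wins 30–3.
Silva vs Nguyen: Nguyen wins 23–10.
Vance vs Nguyen: Vance wins 30–3.
Vance beats each rival — Okoro (17–16), Umar (22–11), Silva (30–3), Nguyen (30–3) — so Vance is the Condorcet winner.

Vance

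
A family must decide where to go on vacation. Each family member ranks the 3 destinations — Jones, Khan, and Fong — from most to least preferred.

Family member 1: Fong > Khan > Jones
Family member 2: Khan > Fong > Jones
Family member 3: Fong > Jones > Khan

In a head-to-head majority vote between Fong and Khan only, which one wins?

Fong

Ballots ranking Fong above Khan: 2.
Ballots ranking Khan above Fong: 1.
Fong wins the head-to-head, 2–1.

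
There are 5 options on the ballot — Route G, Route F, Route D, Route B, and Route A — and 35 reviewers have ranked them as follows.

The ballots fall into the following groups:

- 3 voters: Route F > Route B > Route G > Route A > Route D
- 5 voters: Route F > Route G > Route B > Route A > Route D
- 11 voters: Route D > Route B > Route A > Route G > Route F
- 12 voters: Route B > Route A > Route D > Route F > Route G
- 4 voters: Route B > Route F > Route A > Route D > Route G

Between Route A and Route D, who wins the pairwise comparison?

Route A

Ballots ranking Route A above Route D: 3+5+12+4 = 24.
Ballots ranking Route D above Route A: 11.
Route A wins the head-to-head, 24–11.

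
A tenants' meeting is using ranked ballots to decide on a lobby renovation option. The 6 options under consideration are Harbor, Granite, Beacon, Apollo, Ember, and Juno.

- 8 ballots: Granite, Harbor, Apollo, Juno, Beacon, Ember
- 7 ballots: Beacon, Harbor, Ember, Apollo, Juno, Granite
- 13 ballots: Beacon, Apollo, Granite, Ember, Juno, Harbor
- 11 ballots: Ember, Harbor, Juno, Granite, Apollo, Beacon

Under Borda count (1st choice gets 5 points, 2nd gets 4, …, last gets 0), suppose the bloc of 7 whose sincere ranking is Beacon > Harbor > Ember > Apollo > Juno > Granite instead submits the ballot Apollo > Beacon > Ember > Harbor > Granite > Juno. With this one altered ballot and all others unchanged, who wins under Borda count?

Apollo

Borda totals with the altered ballot: Harbor 90, Granite 108, Beacon 101, Apollo 122, Ember 102, Juno 62.
The switch changes the winner from Beacon to Apollo.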